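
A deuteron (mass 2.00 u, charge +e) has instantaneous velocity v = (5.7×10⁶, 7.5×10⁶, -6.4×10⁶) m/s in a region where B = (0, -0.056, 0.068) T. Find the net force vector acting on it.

F ≈ (2.43×10⁻¹⁴, -6.21×10⁻¹⁴, -5.11×10⁻¹⁴) N

v×B = (1.52×10⁵, -3.88×10⁵, -3.19×10⁵) N/C.
F = q v×B = (1.602×10⁻¹⁹ C)·(1.52×10⁵, -3.88×10⁵, -3.19×10⁵) = (2.43×10⁻¹⁴, -6.21×10⁻¹⁴, -5.11×10⁻¹⁴) N.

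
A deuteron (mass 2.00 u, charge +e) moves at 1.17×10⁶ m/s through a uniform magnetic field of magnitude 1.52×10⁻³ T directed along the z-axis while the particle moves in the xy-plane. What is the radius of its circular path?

The magnetic force provides the centripetal force: |q|vB = mv²/r.
r = mv/(|q|B) = (3.322×10⁻²⁷)(1.17×10⁶)/((1.602×10⁻¹⁹)(1.52×10⁻³)) ≈ 16.0 m.

r ≈ 16.0 m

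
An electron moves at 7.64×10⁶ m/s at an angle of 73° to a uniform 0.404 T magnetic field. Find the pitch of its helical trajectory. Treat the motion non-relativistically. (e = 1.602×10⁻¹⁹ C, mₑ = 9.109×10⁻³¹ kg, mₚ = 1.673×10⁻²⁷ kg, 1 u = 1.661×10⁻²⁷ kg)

v∥ = v cosθ = 7.64×10⁶·cos73° ≈ 2.234×10⁶ m/s.
T = 2πm/(|q|B) = 2π(9.109×10⁻³¹)/((1.602×10⁻¹⁹)(0.404)) ≈ 8.843×10⁻¹¹ s.
pitch = v∥ T = (2.234×10⁶)(8.843×10⁻¹¹) ≈ 1.98×10⁻⁴ m.

p ≈ 1.98×10⁻⁴ m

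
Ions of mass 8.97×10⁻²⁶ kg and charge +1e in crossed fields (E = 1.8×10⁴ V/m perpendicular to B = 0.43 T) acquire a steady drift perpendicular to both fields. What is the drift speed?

In crossed fields the guiding centre drifts at v_d = |E×B|/B² = E/B, independent of charge and mass.
v_d = 1.8×10⁴/0.43 = 4.2×10⁴ m/s.

v_d ≈ 4.2×10⁴ m/s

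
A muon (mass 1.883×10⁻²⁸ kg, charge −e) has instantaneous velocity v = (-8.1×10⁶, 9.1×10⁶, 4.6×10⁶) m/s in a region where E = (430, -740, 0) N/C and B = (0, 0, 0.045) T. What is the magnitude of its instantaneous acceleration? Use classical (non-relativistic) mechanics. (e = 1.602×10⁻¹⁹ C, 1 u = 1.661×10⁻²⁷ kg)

|a| ≈ 4.66×10¹⁴ m/s²

v×B = (4.10×10⁵, 3.64×10⁵, 0) N/C.
E + v×B = (4.10×10⁵, 3.64×10⁵, 0) N/C.
F = q(E + v×B) = (−1.602×10⁻¹⁹ C)·(4.10×10⁵, 3.64×10⁵, 0) = (-6.57×10⁻¹⁴, -5.83×10⁻¹⁴, 0) N.
|a| = |F|/m = 8.780×10⁻¹⁴/1.883×10⁻²⁸ ≈ 4.66×10¹⁴ m/s².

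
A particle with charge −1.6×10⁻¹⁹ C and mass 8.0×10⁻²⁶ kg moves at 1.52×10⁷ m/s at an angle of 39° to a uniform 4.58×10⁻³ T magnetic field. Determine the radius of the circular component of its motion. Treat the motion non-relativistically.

r ≈ 1040 m

v⊥ = v sinθ = 1.52×10⁷·sin39° ≈ 9.566×10⁶ m/s.
r = m v⊥/(|q|B) = (8.0×10⁻²⁶)(9.566×10⁶)/((1.6×10⁻¹⁹)(4.58×10⁻³)) ≈ 1040 m.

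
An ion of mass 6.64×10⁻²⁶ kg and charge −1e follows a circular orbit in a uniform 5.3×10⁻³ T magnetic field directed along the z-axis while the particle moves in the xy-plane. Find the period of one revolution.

The cyclotron period depends only on m, q, B: T = 2πm/(|q|B).
T = 2π(6.64×10⁻²⁶)/((1.602×10⁻¹⁹)(5.3×10⁻³)) ≈ 4.9×10⁻⁴ s.

T ≈ 4.9×10⁻⁴ s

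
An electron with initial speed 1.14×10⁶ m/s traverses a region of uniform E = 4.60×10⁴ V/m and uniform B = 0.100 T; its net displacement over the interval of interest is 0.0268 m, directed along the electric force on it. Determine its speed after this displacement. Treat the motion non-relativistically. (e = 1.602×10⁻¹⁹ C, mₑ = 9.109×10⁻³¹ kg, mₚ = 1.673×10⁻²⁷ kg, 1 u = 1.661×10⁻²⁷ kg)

v_f ≈ 2.09×10⁷ m/s

B does no work; ΔKE = |q|E d.
½mv_f² = ½mv₀² + |q|Ed = ½(9.109×10⁻³¹)(1.14×10⁶)² + (1.602×10⁻¹⁹)(4.60×10⁴)(0.0268) ≈ 5.919×10⁻¹⁹ J + 1.975×10⁻¹⁶ J ≈ 1.981×10⁻¹⁶ J.
v_f = √(2·1.981×10⁻¹⁶/9.109×10⁻³¹) ≈ 2.09×10⁷ m/s.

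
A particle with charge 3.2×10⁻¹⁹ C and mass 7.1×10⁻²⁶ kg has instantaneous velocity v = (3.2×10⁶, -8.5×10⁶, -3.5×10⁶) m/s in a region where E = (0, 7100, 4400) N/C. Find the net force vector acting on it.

F ≈ (0, 2.27×10⁻¹⁵, 1.41×10⁻¹⁵) N

Only an electric field acts, so F = qE = (3.2×10⁻¹⁹ C)·(0, 7100, 4400) = (0, 2.27×10⁻¹⁵, 1.41×10⁻¹⁵) N.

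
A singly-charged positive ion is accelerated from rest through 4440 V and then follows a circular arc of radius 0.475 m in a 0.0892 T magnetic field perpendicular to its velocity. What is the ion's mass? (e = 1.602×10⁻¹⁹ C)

Combine |q|V = ½mv² and r = mv/(|q|B): eliminate v to get m = qB²r²/(2V).
m = (1.602×10⁻¹⁹)(0.0892)²(0.475)²/(2·4440) ≈ 3.24×10⁻²⁶ kg.

m ≈ 3.24×10⁻²⁶ kg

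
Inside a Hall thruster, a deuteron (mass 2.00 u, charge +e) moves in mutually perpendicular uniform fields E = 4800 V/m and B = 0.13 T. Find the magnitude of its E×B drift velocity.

In crossed fields the guiding centre drifts at v_d = |E×B|/B² = E/B, independent of charge and mass.
v_d = 4800/0.13 = 3.7×10⁴ m/s.

v_d ≈ 3.7×10⁴ m/s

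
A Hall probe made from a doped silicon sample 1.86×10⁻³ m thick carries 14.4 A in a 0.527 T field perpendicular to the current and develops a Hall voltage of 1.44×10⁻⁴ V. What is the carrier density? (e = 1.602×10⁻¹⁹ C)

From V_H = IB/(n e t), n = IB/(V_H e t).
n = (14.4)(0.527)/((1.44×10⁻⁴)(1.602×10⁻¹⁹)(1.86×10⁻³)) ≈ 1.77×10²⁶ m⁻³.

n ≈ 1.77×10²⁶ m⁻³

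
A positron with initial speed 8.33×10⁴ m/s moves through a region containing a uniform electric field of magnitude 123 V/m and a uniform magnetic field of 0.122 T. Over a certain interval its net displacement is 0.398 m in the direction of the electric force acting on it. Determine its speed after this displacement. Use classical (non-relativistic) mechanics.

B does no work; ΔKE = |q|E d.
½mv_f² = ½mv₀² + |q|Ed = ½(9.109×10⁻³¹)(8.33×10⁴)² + (1.602×10⁻¹⁹)(123)(0.398) ≈ 3.160×10⁻²¹ J + 7.842×10⁻¹⁸ J ≈ 7.846×10⁻¹⁸ J.
v_f = √(2·7.846×10⁻¹⁸/9.109×10⁻³¹) ≈ 4.15×10⁶ m/s.

v_f ≈ 4.15×10⁶ m/s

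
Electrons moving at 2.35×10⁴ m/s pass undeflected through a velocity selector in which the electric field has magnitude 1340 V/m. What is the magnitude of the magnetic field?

B = 0.0570 T

Balance of forces in the selector: qE = qvB ⇒ B = E/v.
B = 1340/2.35×10⁴ = 0.0570 T.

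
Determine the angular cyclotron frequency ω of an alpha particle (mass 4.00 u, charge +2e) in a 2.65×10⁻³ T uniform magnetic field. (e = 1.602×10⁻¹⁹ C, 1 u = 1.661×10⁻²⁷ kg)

ω ≈ 1.28×10⁵ rad/s

ω = |q|B/m.
ω = (3.204×10⁻¹⁹)(2.65×10⁻³)/6.644×10⁻²⁷ ≈ 1.28×10⁵ rad/s.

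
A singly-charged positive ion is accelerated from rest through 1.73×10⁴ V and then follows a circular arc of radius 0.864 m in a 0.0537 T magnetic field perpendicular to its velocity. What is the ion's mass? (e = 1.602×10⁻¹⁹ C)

Combine |q|V = ½mv² and r = mv/(|q|B): eliminate v to get m = qB²r²/(2V).
m = (1.602×10⁻¹⁹)(0.0537)²(0.864)²/(2·1.73×10⁴) ≈ 9.97×10⁻²⁷ kg.

m ≈ 9.97×10⁻²⁷ kg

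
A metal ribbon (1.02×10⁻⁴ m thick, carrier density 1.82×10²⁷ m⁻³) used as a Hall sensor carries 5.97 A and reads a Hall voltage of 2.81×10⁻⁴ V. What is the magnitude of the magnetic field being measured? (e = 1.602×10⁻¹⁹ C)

B ≈ 1.40 T

From V_H = IB/(n e t), B = V_H n e t / I.
B = (2.81×10⁻⁴)(1.82×10²⁷)(1.602×10⁻¹⁹)(1.02×10⁻⁴)/5.97 ≈ 1.40 T.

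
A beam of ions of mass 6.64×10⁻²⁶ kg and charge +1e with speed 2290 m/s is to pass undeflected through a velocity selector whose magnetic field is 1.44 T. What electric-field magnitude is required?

For straight-line motion qE = qvB, so E = vB.
E = 2290 × 1.44 = 3300 V/m.

E = 3300 V/m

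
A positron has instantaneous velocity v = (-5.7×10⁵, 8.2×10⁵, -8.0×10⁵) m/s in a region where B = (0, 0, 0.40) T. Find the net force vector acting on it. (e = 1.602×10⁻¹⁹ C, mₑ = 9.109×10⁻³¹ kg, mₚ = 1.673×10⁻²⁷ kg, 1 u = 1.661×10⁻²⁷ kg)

v×B = (3.28×10⁵, 2.28×10⁵, 0) N/C.
F = q v×B = (1.602×10⁻¹⁹ C)·(3.28×10⁵, 2.28×10⁵, 0) = (5.25×10⁻¹⁴, 3.65×10⁻¹⁴, 0) N.

F ≈ (5.25×10⁻¹⁴, 3.65×10⁻¹⁴, 0) N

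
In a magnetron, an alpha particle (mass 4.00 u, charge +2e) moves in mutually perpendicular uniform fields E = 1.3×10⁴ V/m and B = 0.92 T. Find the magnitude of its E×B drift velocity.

In crossed fields the guiding centre drifts at v_d = |E×B|/B² = E/B, independent of charge and mass.
v_d = 1.3×10⁴/0.92 = 1.4×10⁴ m/s.

v_d ≈ 1.4×10⁴ m/s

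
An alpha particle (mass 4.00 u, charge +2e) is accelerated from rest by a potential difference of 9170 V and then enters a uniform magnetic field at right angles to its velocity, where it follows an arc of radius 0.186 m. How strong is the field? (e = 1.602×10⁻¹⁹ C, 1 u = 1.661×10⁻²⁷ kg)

v = √(2|q|V/m) = √(2·3.204×10⁻¹⁹·9170/6.644×10⁻²⁷) ≈ 9.404×10⁵ m/s.
B = mv/(|q|r) = (6.644×10⁻²⁷)(9.404×10⁵)/((3.204×10⁻¹⁹)(0.186)) ≈ 0.105 T.

B ≈ 0.105 T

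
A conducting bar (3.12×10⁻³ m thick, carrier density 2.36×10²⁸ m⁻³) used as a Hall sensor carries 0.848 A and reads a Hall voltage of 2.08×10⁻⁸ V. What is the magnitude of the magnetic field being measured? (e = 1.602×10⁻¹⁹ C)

From V_H = IB/(n e t), B = V_H n e t / I.
B = (2.08×10⁻⁸)(2.36×10²⁸)(1.602×10⁻¹⁹)(3.12×10⁻³)/0.848 ≈ 0.289 T.

B ≈ 0.289 T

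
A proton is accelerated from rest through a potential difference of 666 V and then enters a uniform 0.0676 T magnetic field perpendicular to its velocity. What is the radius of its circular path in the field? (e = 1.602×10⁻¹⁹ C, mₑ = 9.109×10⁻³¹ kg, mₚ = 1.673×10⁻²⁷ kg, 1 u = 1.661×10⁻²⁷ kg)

r ≈ 0.0552 m

Acceleration: |q|V = ½mv² ⇒ v = √(2|q|V/m) = √(2·1.602×10⁻¹⁹·666/1.673×10⁻²⁷) ≈ 3.571×10⁵ m/s.
In the field: r = mv/(|q|B) = (1.673×10⁻²⁷)(3.571×10⁵)/((1.602×10⁻¹⁹)(0.0676)) ≈ 0.0552 m.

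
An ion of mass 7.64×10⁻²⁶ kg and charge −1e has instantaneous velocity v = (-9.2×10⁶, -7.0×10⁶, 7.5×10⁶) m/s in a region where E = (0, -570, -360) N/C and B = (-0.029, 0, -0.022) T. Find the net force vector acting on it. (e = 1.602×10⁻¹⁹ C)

F ≈ (-2.47×10⁻¹⁴, 6.74×10⁻¹⁴, 3.26×10⁻¹⁴) N

v×B = (1.54×10⁵, -4.20×10⁵, -2.03×10⁵) N/C.
E + v×B = (1.54×10⁵, -4.20×10⁵, -2.03×10⁵) N/C.
F = q(E + v×B) = (−1.602×10⁻¹⁹ C)·(1.54×10⁵, -4.20×10⁵, -2.03×10⁵) = (-2.47×10⁻¹⁴, 6.74×10⁻¹⁴, 3.26×10⁻¹⁴) N.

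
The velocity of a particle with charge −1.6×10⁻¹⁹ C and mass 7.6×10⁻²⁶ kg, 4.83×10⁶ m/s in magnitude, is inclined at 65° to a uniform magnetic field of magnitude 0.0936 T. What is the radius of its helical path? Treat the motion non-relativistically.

v⊥ = v sinθ = 4.83×10⁶·sin65° ≈ 4.377×10⁶ m/s.
r = m v⊥/(|q|B) = (7.6×10⁻²⁶)(4.377×10⁶)/((1.6×10⁻¹⁹)(0.0936)) ≈ 22.2 m.

r ≈ 22.2 m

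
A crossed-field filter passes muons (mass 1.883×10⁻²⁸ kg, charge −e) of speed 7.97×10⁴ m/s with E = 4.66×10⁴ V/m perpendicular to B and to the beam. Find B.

Balance of forces in the selector: qE = qvB ⇒ B = E/v.
B = 4.66×10⁴/7.97×10⁴ = 0.585 T.

B = 0.585 T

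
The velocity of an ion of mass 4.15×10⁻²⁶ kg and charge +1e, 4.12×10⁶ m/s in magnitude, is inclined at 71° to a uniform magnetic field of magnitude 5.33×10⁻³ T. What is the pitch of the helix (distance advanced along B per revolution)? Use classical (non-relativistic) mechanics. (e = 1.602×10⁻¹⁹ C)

v∥ = v cosθ = 4.12×10⁶·cos71° ≈ 1.341×10⁶ m/s.
T = 2πm/(|q|B) = 2π(4.15×10⁻²⁶)/((1.602×10⁻¹⁹)(5.33×10⁻³)) ≈ 3.054×10⁻⁴ s.
pitch = v∥ T = (1.341×10⁶)(3.054×10⁻⁴) ≈ 410 m.

p ≈ 410 m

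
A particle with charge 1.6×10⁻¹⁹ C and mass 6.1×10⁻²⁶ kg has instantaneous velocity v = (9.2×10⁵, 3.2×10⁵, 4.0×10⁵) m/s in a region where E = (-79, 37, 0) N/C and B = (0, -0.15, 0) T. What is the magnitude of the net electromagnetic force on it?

|F| ≈ 2.41×10⁻¹⁴ N

v×B = (6.00×10⁴, 0, -1.38×10⁵) N/C.
E + v×B = (5.99×10⁴, 37.0, -1.38×10⁵) N/C.
F = q(E + v×B) = (1.6×10⁻¹⁹ C)·(5.99×10⁴, 37.0, -1.38×10⁵) = (9.59×10⁻¹⁵, 5.92×10⁻¹⁸, -2.21×10⁻¹⁴) N.
|F| = 2.41×10⁻¹⁴ N.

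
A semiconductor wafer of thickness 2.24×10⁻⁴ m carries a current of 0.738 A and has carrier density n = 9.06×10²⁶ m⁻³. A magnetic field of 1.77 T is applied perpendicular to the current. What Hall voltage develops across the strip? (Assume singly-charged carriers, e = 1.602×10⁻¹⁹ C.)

V_H ≈ 4.02×10⁻⁵ V

V_H = IB/(n e t).
V_H = (0.738)(1.77)/((9.06×10²⁶)(1.602×10⁻¹⁹)(2.24×10⁻⁴)) ≈ 4.02×10⁻⁵ V.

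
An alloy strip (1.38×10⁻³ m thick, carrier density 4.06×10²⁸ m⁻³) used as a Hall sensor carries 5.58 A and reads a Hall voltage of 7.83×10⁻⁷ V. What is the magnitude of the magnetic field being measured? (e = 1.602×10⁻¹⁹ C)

B ≈ 1.26 T

From V_H = IB/(n e t), B = V_H n e t / I.
B = (7.83×10⁻⁷)(4.06×10²⁸)(1.602×10⁻¹⁹)(1.38×10⁻³)/5.58 ≈ 1.26 T.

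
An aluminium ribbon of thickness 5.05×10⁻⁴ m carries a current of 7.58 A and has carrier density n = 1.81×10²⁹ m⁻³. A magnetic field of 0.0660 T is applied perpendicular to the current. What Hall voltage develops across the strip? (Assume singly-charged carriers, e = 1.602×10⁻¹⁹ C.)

V_H = IB/(n e t).
V_H = (7.58)(0.0660)/((1.81×10²⁹)(1.602×10⁻¹⁹)(5.05×10⁻⁴)) ≈ 3.42×10⁻⁸ V.

V_H ≈ 3.42×10⁻⁸ V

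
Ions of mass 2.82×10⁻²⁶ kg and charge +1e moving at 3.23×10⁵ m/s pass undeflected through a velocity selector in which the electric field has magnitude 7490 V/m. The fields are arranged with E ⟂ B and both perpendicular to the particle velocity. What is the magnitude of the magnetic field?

B = 0.0232 T

Balance of forces in the selector: qE = qvB ⇒ B = E/v.
B = 7490/3.23×10⁵ = 0.0232 T.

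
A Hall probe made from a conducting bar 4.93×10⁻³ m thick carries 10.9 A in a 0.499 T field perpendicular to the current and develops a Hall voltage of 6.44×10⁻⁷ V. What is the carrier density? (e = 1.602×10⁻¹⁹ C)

From V_H = IB/(n e t), n = IB/(V_H e t).
n = (10.9)(0.499)/((6.44×10⁻⁷)(1.602×10⁻¹⁹)(4.93×10⁻³)) ≈ 1.07×10²⁸ m⁻³.

n ≈ 1.07×10²⁸ m⁻³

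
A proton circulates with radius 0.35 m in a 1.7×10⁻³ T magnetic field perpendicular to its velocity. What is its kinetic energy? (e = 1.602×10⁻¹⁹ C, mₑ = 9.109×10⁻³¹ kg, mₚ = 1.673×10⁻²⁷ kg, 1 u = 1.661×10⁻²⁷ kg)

v = |q|Br/m, then KE = ½mv² = (qBr)²/(2m).
v = (1.602×10⁻¹⁹)(1.7×10⁻³)(0.35)/1.673×10⁻²⁷ ≈ 5.697×10⁴ m/s.
KE = ½(1.673×10⁻²⁷)(5.697×10⁴)² ≈ 2.7×10⁻¹⁸ J = 17 eV.

KE ≈ 17 eV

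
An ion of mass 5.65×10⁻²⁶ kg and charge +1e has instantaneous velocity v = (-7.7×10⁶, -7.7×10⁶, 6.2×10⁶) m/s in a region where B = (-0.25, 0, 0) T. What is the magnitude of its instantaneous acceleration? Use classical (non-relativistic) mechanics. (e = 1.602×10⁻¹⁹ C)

v×B = (0, -1.55×10⁶, -1.92×10⁶) N/C.
F = q v×B = (1.602×10⁻¹⁹ C)·(0, -1.55×10⁶, -1.92×10⁶) = (0, -2.48×10⁻¹³, -3.08×10⁻¹³) N.
|a| = |F|/m = 3.959×10⁻¹³/5.65×10⁻²⁶ ≈ 7.01×10¹² m/s².

|a| ≈ 7.01×10¹² m/s²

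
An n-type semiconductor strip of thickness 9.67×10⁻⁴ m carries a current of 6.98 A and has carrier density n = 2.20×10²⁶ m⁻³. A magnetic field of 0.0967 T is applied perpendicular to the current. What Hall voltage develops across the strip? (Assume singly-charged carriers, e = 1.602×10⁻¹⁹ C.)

V_H = IB/(n e t).
V_H = (6.98)(0.0967)/((2.20×10²⁶)(1.602×10⁻¹⁹)(9.67×10⁻⁴)) ≈ 1.98×10⁻⁵ V.

V_H ≈ 1.98×10⁻⁵ V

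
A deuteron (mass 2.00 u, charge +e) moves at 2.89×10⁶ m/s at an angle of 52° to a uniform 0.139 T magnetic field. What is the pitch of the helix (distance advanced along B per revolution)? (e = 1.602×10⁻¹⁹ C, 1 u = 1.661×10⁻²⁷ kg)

v∥ = v cosθ = 2.89×10⁶·cos52° ≈ 1.779×10⁶ m/s.
T = 2πm/(|q|B) = 2π(3.322×10⁻²⁷)/((1.602×10⁻¹⁹)(0.139)) ≈ 9.374×10⁻⁷ s.
pitch = v∥ T = (1.779×10⁶)(9.374×10⁻⁷) ≈ 1.67 m.

p ≈ 1.67 m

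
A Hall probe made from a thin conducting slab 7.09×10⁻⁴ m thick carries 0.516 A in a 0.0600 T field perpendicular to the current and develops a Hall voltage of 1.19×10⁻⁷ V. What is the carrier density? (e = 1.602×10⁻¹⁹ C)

From V_H = IB/(n e t), n = IB/(V_H e t).
n = (0.516)(0.0600)/((1.19×10⁻⁷)(1.602×10⁻¹⁹)(7.09×10⁻⁴)) ≈ 2.29×10²⁷ m⁻³.

n ≈ 2.29×10²⁷ m⁻³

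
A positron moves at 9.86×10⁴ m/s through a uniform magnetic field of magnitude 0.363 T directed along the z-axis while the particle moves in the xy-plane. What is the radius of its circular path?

r ≈ 1.54×10⁻⁶ m

The magnetic force provides the centripetal force: |q|vB = mv²/r.
r = mv/(|q|B) = (9.109×10⁻³¹)(9.86×10⁴)/((1.602×10⁻¹⁹)(0.363)) ≈ 1.54×10⁻⁶ m.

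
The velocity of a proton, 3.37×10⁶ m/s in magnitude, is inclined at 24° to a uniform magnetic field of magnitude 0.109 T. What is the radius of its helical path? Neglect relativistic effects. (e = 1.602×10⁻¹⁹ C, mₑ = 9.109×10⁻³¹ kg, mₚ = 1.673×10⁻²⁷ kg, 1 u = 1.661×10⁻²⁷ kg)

r ≈ 0.131 m

v⊥ = v sinθ = 3.37×10⁶·sin24° ≈ 1.371×10⁶ m/s.
r = m v⊥/(|q|B) = (1.673×10⁻²⁷)(1.371×10⁶)/((1.602×10⁻¹⁹)(0.109)) ≈ 0.131 m.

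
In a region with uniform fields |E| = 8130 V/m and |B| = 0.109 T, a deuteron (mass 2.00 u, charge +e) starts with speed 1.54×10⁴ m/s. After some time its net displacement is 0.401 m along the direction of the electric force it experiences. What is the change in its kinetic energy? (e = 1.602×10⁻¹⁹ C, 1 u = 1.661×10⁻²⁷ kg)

ΔKE ≈ 5.22×10⁻¹⁶ J

The magnetic force is always ⟂ v and does no work; only the electric force changes KE.
ΔKE = F_E · d = |q|E d = (1.602×10⁻¹⁹)(8130)(0.401) ≈ 5.22×10⁻¹⁶ J.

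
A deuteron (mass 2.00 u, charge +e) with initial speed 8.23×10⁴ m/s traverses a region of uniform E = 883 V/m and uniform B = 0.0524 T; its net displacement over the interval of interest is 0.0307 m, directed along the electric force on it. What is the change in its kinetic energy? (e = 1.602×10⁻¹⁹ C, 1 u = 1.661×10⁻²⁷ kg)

ΔKE ≈ 4.34×10⁻¹⁸ J

The magnetic force is always ⟂ v and does no work; only the electric force changes KE.
ΔKE = F_E · d = |q|E d = (1.602×10⁻¹⁹)(883)(0.0307) ≈ 4.34×10⁻¹⁸ J.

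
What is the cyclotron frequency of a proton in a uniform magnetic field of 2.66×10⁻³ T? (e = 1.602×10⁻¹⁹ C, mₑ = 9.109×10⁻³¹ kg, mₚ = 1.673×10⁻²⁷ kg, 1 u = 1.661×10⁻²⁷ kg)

f = |q|B/(2πm).
f = (1.602×10⁻¹⁹)(2.66×10⁻³)/(2π·1.673×10⁻²⁷) ≈ 4.05×10⁴ Hz.

f ≈ 4.05×10⁴ Hz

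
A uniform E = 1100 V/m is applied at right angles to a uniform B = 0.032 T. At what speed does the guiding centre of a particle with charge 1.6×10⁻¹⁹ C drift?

v_d ≈ 3.4×10⁴ m/s

In crossed fields the guiding centre drifts at v_d = |E×B|/B² = E/B, independent of charge and mass.
v_d = 1100/0.032 = 3.4×10⁴ m/s.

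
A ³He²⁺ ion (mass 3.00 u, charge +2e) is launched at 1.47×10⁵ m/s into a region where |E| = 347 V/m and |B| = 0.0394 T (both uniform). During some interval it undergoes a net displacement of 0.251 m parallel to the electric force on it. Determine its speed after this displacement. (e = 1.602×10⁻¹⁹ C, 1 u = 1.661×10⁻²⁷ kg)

v_f ≈ 1.81×10⁵ m/s

B does no work; ΔKE = |q|E d.
½mv_f² = ½mv₀² + |q|Ed = ½(4.983×10⁻²⁷)(1.47×10⁵)² + (3.204×10⁻¹⁹)(347)(0.251) ≈ 5.384×10⁻¹⁷ J + 2.791×10⁻¹⁷ J ≈ 8.174×10⁻¹⁷ J.
v_f = √(2·8.174×10⁻¹⁷/4.983×10⁻²⁷) ≈ 1.81×10⁵ m/s.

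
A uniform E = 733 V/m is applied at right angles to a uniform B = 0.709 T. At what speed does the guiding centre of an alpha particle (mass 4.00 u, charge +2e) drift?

The steady drift has the magnetic force balancing the electric force, so v_d = E/B.
v_d = 733/0.709 = 1030 m/s.

v_d ≈ 1030 m/s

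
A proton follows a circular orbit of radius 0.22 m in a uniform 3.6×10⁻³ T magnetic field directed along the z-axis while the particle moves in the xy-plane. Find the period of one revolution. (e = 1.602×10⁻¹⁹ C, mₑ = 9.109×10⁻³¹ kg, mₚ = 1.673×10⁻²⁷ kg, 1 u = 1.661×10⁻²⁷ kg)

The cyclotron period depends only on m, q, B: T = 2πm/(|q|B).
T = 2π(1.673×10⁻²⁷)/((1.602×10⁻¹⁹)(3.6×10⁻³)) ≈ 1.8×10⁻⁵ s.

T ≈ 1.8×10⁻⁵ s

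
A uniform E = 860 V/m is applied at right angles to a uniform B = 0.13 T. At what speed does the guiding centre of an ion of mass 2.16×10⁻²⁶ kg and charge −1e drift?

In crossed fields the guiding centre drifts at v_d = |E×B|/B² = E/B, independent of charge and mass.
v_d = 860/0.13 = 6600 m/s.

v_d ≈ 6600 m/s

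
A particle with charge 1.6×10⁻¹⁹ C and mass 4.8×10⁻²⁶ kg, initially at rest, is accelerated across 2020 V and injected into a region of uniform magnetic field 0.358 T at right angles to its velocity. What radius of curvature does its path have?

Acceleration: |q|V = ½mv² ⇒ v = √(2|q|V/m) = √(2·1.6×10⁻¹⁹·2020/4.8×10⁻²⁶) ≈ 1.160×10⁵ m/s.
In the field: r = mv/(|q|B) = (4.8×10⁻²⁶)(1.160×10⁵)/((1.6×10⁻¹⁹)(0.358)) ≈ 0.0972 m.

r ≈ 0.0972 m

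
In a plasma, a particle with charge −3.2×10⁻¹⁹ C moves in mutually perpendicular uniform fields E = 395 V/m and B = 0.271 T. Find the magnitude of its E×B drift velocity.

v_d ≈ 1460 m/s

The E×B drift speed is v_d = E/B.
v_d = 395/0.271 = 1460 m/s.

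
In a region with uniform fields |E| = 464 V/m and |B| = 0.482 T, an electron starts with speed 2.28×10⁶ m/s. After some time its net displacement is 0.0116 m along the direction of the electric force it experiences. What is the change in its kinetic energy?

ΔKE ≈ 8.62×10⁻¹⁹ J

The magnetic force is always ⟂ v and does no work; only the electric force changes KE.
ΔKE = F_E · d = |q|E d = (1.602×10⁻¹⁹)(464)(0.0116) ≈ 8.62×10⁻¹⁹ J.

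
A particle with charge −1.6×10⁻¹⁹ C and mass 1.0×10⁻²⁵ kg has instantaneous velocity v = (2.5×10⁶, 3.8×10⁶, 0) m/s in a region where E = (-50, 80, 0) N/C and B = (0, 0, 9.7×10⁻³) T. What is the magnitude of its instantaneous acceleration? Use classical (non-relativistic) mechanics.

v×B = (3.69×10⁴, -2.42×10⁴, 0) N/C.
E + v×B = (3.68×10⁴, -2.42×10⁴, 0) N/C.
F = q(E + v×B) = (−1.6×10⁻¹⁹ C)·(3.68×10⁴, -2.42×10⁴, 0) = (-5.89×10⁻¹⁵, 3.87×10⁻¹⁵, 0) N.
|a| = |F|/m = 7.046×10⁻¹⁵/1.0×10⁻²⁵ ≈ 7.05×10¹⁰ m/s².

|a| ≈ 7.05×10¹⁰ m/s²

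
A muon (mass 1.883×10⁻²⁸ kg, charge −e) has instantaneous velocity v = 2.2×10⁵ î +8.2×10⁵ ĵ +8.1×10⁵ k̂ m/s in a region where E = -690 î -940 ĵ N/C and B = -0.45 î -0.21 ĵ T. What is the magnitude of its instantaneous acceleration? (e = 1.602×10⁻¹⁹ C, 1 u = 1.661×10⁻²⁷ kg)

|a| ≈ 4.39×10¹⁴ m/s²

v×B = (1.70×10⁵, -3.64×10⁵, 3.23×10⁵) N/C.
E + v×B = (1.69×10⁵, -3.65×10⁵, 3.23×10⁵) N/C.
F = q(E + v×B) = (−1.602×10⁻¹⁹ C)·(1.69×10⁵, -3.65×10⁵, 3.23×10⁵) = (-2.71×10⁻¹⁴, 5.85×10⁻¹⁴, -5.17×10⁻¹⁴) N.
|a| = |F|/m = 8.269×10⁻¹⁴/1.883×10⁻²⁸ ≈ 4.39×10¹⁴ m/s².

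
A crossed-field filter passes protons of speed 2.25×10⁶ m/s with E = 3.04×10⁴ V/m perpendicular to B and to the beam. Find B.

Balance of forces in the selector: qE = qvB ⇒ B = E/v.
B = 3.04×10⁴/2.25×10⁶ = 0.0135 T.

B = 0.0135 T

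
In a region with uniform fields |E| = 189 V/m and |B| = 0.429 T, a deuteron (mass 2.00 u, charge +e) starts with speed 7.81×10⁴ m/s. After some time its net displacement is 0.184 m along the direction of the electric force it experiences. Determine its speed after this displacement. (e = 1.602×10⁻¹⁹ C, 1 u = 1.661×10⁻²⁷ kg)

B does no work; ΔKE = |q|E d.
½mv_f² = ½mv₀² + |q|Ed = ½(3.322×10⁻²⁷)(7.81×10⁴)² + (1.602×10⁻¹⁹)(189)(0.184) ≈ 1.013×10⁻¹⁷ J + 5.571×10⁻¹⁸ J ≈ 1.570×10⁻¹⁷ J.
v_f = √(2·1.570×10⁻¹⁷/3.322×10⁻²⁷) ≈ 9.72×10⁴ m/s.

v_f ≈ 9.72×10⁴ m/s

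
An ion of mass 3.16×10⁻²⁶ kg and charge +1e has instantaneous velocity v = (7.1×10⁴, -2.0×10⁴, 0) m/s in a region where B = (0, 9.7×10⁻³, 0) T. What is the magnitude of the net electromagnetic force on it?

v×B = (0, 0, 689) N/C.
F = q v×B = (1.602×10⁻¹⁹ C)·(0, 0, 689) = (0, 0, 1.10×10⁻¹⁶) N.
|F| = 1.10×10⁻¹⁶ N.

|F| ≈ 1.10×10⁻¹⁶ N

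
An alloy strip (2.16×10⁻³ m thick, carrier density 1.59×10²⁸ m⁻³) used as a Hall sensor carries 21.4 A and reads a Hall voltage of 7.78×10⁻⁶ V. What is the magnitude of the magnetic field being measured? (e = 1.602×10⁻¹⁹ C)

B ≈ 2.00 T

From V_H = IB/(n e t), B = V_H n e t / I.
B = (7.78×10⁻⁶)(1.59×10²⁸)(1.602×10⁻¹⁹)(2.16×10⁻³)/21.4 ≈ 2.00 T.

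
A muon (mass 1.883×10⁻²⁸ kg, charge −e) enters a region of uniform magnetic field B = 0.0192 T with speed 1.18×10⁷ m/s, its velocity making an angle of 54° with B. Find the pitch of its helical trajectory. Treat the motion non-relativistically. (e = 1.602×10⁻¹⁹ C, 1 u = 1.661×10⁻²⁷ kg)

p ≈ 2.67 m

v∥ = v cosθ = 1.18×10⁷·cos54° ≈ 6.936×10⁶ m/s.
T = 2πm/(|q|B) = 2π(1.883×10⁻²⁸)/((1.602×10⁻¹⁹)(0.0192)) ≈ 3.847×10⁻⁷ s.
pitch = v∥ T = (6.936×10⁶)(3.847×10⁻⁷) ≈ 2.67 m.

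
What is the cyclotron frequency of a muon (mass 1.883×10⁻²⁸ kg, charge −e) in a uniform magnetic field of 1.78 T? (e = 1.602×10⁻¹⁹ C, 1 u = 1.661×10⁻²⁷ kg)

f ≈ 2.41×10⁸ Hz

f = |q|B/(2πm).
f = (1.602×10⁻¹⁹)(1.78)/(2π·1.883×10⁻²⁸) ≈ 2.41×10⁸ Hz.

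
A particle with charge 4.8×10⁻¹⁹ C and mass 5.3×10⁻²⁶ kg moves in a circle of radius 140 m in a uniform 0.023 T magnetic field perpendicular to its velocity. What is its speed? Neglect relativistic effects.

v ≈ 2.9×10⁷ m/s

From |q|vB = mv²/r, v = |q|Br/m.
v = (4.8×10⁻¹⁹)(0.023)(140)/5.3×10⁻²⁶ ≈ 2.9×10⁷ m/s.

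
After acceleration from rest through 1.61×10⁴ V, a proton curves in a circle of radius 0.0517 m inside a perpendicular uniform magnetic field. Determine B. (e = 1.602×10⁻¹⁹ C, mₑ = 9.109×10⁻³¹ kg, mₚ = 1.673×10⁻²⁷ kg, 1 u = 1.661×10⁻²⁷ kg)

v = √(2|q|V/m) = √(2·1.602×10⁻¹⁹·1.61×10⁴/1.673×10⁻²⁷) ≈ 1.756×10⁶ m/s.
B = mv/(|q|r) = (1.673×10⁻²⁷)(1.756×10⁶)/((1.602×10⁻¹⁹)(0.0517)) ≈ 0.355 T.

B ≈ 0.355 T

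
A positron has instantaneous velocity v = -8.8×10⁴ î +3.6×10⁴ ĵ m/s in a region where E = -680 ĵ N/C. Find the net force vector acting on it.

F ≈ (0, -1.09×10⁻¹⁶, 0) N

Only an electric field acts, so F = qE = (1.602×10⁻¹⁹ C)·(0, -680, 0) = (0, -1.09×10⁻¹⁶, 0) N.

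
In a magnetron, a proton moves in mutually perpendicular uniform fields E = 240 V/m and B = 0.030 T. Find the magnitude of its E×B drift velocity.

In crossed fields the guiding centre drifts at v_d = |E×B|/B² = E/B, independent of charge and mass.
v_d = 240/0.030 = 8000 m/s.

v_d ≈ 8000 m/s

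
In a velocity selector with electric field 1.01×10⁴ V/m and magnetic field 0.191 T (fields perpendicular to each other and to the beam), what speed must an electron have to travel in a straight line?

Straight-line motion ⇒ electric and magnetic forces cancel, so E = vB.
v = E/B = 1.01×10⁴/0.191 = 5.29×10⁴ m/s.
The result is independent of the particle's charge and mass.

v = 5.29×10⁴ m/s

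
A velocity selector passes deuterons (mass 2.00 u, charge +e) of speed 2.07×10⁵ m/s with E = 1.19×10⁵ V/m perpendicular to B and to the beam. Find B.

Balance of forces in the selector: qE = qvB ⇒ B = E/v.
B = 1.19×10⁵/2.07×10⁵ = 0.575 T.

B = 0.575 T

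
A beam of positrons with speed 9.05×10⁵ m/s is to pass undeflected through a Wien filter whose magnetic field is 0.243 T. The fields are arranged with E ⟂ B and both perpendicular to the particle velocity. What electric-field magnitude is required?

For straight-line motion qE = qvB, so E = vB.
E = 9.05×10⁵ × 0.243 = 2.20×10⁵ V/m.

E = 2.20×10⁵ V/m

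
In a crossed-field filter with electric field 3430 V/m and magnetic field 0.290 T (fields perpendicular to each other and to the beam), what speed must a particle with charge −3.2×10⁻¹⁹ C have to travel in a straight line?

Straight-line motion ⇒ electric and magnetic forces cancel, so E = vB.
v = E/B = 3430/0.290 = 1.18×10⁴ m/s.

v = 1.18×10⁴ m/s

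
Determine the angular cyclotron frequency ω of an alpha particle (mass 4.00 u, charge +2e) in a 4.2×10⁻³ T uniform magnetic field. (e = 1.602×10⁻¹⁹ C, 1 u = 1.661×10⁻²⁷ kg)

ω = |q|B/m.
ω = (3.204×10⁻¹⁹)(4.2×10⁻³)/6.644×10⁻²⁷ ≈ 2.0×10⁵ rad/s.

ω ≈ 2.0×10⁵ rad/s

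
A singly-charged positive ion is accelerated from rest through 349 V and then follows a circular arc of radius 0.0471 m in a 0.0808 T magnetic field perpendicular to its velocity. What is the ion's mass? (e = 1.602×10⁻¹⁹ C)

m ≈ 3.32×10⁻²⁷ kg

Combine |q|V = ½mv² and r = mv/(|q|B): eliminate v to get m = qB²r²/(2V).
m = (1.602×10⁻¹⁹)(0.0808)²(0.0471)²/(2·349) ≈ 3.32×10⁻²⁷ kg.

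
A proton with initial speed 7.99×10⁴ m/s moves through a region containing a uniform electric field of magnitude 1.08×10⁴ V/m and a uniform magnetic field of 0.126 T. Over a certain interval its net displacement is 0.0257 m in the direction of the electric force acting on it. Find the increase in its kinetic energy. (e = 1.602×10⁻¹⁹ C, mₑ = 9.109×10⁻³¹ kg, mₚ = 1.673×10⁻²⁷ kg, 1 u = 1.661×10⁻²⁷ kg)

ΔKE ≈ 4.45×10⁻¹⁷ J

The magnetic force is always ⟂ v and does no work; only the electric force changes KE.
ΔKE = F_E · d = |q|E d = (1.602×10⁻¹⁹)(1.08×10⁴)(0.0257) ≈ 4.45×10⁻¹⁷ J.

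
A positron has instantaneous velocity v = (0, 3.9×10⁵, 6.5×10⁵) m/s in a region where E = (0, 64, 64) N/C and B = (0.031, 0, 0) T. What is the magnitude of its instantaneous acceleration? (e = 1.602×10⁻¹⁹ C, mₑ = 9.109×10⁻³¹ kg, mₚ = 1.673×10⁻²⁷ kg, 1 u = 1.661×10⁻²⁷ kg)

|a| ≈ 4.14×10¹⁵ m/s²

v×B = (0, 2.02×10⁴, -1.21×10⁴) N/C.
E + v×B = (0, 2.02×10⁴, -1.20×10⁴) N/C.
F = q(E + v×B) = (1.602×10⁻¹⁹ C)·(0, 2.02×10⁴, -1.20×10⁴) = (0, 3.24×10⁻¹⁵, -1.93×10⁻¹⁵) N.
|a| = |F|/m = 3.768×10⁻¹⁵/9.109×10⁻³¹ ≈ 4.14×10¹⁵ m/s².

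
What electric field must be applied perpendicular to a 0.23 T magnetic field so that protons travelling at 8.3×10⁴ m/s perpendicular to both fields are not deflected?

E = 1.9×10⁴ V/m

For straight-line motion qE = qvB, so E = vB.
E = 8.3×10⁴ × 0.23 = 1.9×10⁴ V/m.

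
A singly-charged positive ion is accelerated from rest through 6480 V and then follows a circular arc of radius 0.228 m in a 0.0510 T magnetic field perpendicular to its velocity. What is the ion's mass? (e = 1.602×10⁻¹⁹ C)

Combine |q|V = ½mv² and r = mv/(|q|B): eliminate v to get m = qB²r²/(2V).
m = (1.602×10⁻¹⁹)(0.0510)²(0.228)²/(2·6480) ≈ 1.67×10⁻²⁷ kg.

m ≈ 1.67×10⁻²⁷ kg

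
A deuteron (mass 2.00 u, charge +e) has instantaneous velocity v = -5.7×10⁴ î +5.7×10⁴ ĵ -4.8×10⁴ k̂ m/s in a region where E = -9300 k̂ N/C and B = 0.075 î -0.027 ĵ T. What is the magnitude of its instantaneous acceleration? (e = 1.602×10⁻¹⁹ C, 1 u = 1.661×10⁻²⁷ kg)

|a| ≈ 6.09×10¹¹ m/s²

v×B = (-1300, -3600, -2740) N/C.
E + v×B = (-1300, -3600, -1.20×10⁴) N/C.
F = q(E + v×B) = (1.602×10⁻¹⁹ C)·(-1300, -3600, -1.20×10⁴) = (-2.08×10⁻¹⁶, -5.77×10⁻¹⁶, -1.93×10⁻¹⁵) N.
|a| = |F|/m = 2.023×10⁻¹⁵/3.322×10⁻²⁷ ≈ 6.09×10¹¹ m/s².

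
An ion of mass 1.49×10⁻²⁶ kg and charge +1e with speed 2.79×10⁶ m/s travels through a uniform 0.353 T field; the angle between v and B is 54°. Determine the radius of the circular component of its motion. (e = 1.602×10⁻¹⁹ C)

r ≈ 0.595 m

v⊥ = v sinθ = 2.79×10⁶·sin54° ≈ 2.257×10⁶ m/s.
r = m v⊥/(|q|B) = (1.49×10⁻²⁶)(2.257×10⁶)/((1.602×10⁻¹⁹)(0.353)) ≈ 0.595 m.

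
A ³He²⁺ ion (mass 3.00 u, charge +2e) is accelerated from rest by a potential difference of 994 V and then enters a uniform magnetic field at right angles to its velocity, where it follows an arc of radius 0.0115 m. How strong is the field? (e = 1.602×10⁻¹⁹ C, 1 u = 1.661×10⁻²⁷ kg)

B ≈ 0.484 T

v = √(2|q|V/m) = √(2·3.204×10⁻¹⁹·994/4.983×10⁻²⁷) ≈ 3.575×10⁵ m/s.
B = mv/(|q|r) = (4.983×10⁻²⁷)(3.575×10⁵)/((3.204×10⁻¹⁹)(0.0115)) ≈ 0.484 T.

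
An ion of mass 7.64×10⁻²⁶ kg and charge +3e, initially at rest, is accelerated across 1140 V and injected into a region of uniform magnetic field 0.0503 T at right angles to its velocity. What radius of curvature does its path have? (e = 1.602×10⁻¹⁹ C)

Acceleration: |q|V = ½mv² ⇒ v = √(2|q|V/m) = √(2·4.806×10⁻¹⁹·1140/7.64×10⁻²⁶) ≈ 1.198×10⁵ m/s.
In the field: r = mv/(|q|B) = (7.64×10⁻²⁶)(1.198×10⁵)/((4.806×10⁻¹⁹)(0.0503)) ≈ 0.378 m.

r ≈ 0.378 m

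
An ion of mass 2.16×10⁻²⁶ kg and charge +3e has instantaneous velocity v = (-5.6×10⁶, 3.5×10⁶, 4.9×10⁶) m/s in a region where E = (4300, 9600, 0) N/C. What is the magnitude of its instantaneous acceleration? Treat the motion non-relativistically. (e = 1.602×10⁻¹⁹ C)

Only an electric field acts, so F = qE = (4.806×10⁻¹⁹ C)·(4300, 9600, 0) = (2.07×10⁻¹⁵, 4.61×10⁻¹⁵, 0) N.
|a| = |F|/m = 5.055×10⁻¹⁵/2.16×10⁻²⁶ ≈ 2.34×10¹¹ m/s².

|a| ≈ 2.34×10¹¹ m/s²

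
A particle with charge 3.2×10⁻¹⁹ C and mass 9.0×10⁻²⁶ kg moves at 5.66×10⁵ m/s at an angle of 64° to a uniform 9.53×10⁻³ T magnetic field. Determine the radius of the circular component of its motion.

v⊥ = v sinθ = 5.66×10⁵·sin64° ≈ 5.087×10⁵ m/s.
r = m v⊥/(|q|B) = (9.0×10⁻²⁶)(5.087×10⁵)/((3.2×10⁻¹⁹)(9.53×10⁻³)) ≈ 15.0 m.

r ≈ 15.0 m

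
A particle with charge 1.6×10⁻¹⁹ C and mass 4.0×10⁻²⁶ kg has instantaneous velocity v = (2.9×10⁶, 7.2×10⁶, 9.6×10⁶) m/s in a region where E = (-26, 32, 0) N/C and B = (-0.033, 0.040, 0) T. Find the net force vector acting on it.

F ≈ (-6.14×10⁻¹⁴, -5.07×10⁻¹⁴, 5.66×10⁻¹⁴) N

v×B = (-3.84×10⁵, -3.17×10⁵, 3.54×10⁵) N/C.
E + v×B = (-3.84×10⁵, -3.17×10⁵, 3.54×10⁵) N/C.
F = q(E + v×B) = (1.6×10⁻¹⁹ C)·(-3.84×10⁵, -3.17×10⁵, 3.54×10⁵) = (-6.14×10⁻¹⁴, -5.07×10⁻¹⁴, 5.66×10⁻¹⁴) N.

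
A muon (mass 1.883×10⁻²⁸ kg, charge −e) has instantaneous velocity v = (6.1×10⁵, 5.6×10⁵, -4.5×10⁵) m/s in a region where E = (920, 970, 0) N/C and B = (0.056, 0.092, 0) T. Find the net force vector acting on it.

F ≈ (-6.78×10⁻¹⁵, 3.88×10⁻¹⁵, -3.97×10⁻¹⁵) N

v×B = (4.14×10⁴, -2.52×10⁴, 2.48×10⁴) N/C.
E + v×B = (4.23×10⁴, -2.42×10⁴, 2.48×10⁴) N/C.
F = q(E + v×B) = (−1.602×10⁻¹⁹ C)·(4.23×10⁴, -2.42×10⁴, 2.48×10⁴) = (-6.78×10⁻¹⁵, 3.88×10⁻¹⁵, -3.97×10⁻¹⁵) N.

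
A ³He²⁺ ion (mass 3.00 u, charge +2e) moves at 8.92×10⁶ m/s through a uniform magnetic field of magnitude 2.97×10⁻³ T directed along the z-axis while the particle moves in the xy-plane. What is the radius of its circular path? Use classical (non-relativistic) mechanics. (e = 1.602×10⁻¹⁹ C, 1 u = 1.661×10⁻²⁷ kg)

r ≈ 46.7 m

The magnetic force provides the centripetal force: |q|vB = mv²/r.
r = mv/(|q|B) = (4.983×10⁻²⁷)(8.92×10⁶)/((3.204×10⁻¹⁹)(2.97×10⁻³)) ≈ 46.7 m.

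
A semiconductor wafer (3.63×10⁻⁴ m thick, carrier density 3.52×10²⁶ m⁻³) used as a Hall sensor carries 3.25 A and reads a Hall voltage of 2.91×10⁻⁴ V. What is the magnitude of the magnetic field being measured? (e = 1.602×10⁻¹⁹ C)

From V_H = IB/(n e t), B = V_H n e t / I.
B = (2.91×10⁻⁴)(3.52×10²⁶)(1.602×10⁻¹⁹)(3.63×10⁻⁴)/3.25 ≈ 1.83 T.

B ≈ 1.83 T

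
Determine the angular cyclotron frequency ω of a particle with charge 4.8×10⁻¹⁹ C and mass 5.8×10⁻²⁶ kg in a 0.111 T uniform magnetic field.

ω ≈ 9.19×10⁵ rad/s

ω = |q|B/m.
ω = (4.8×10⁻¹⁹)(0.111)/5.8×10⁻²⁶ ≈ 9.19×10⁵ rad/s.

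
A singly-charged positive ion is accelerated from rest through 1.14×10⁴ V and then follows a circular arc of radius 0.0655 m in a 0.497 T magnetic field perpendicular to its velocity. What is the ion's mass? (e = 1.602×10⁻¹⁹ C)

Combine |q|V = ½mv² and r = mv/(|q|B): eliminate v to get m = qB²r²/(2V).
m = (1.602×10⁻¹⁹)(0.497)²(0.0655)²/(2·1.14×10⁴) ≈ 7.45×10⁻²⁷ kg.

m ≈ 7.45×10⁻²⁷ kg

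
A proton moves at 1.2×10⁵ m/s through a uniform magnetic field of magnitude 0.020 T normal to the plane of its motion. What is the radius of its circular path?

The magnetic force provides the centripetal force: |q|vB = mv²/r.
r = mv/(|q|B) = (1.673×10⁻²⁷)(1.2×10⁵)/((1.602×10⁻¹⁹)(0.020)) ≈ 0.063 m.

r ≈ 0.063 m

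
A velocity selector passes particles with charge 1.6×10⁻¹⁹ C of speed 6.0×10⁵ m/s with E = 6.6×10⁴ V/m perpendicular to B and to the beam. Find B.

B = 0.11 T

Balance of forces in the selector: qE = qvB ⇒ B = E/v.
B = 6.6×10⁴/6.0×10⁵ = 0.11 T.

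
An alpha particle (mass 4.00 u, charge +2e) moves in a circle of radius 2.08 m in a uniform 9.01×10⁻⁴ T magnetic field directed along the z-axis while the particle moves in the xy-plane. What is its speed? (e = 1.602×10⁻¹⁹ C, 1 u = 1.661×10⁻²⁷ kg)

v ≈ 9.04×10⁴ m/s

From |q|vB = mv²/r, v = |q|Br/m.
v = (3.204×10⁻¹⁹)(9.01×10⁻⁴)(2.08)/6.644×10⁻²⁷ ≈ 9.04×10⁴ m/s.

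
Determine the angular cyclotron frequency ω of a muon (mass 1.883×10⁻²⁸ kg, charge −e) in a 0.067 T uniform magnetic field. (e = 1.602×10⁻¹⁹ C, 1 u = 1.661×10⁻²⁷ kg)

ω ≈ 5.7×10⁷ rad/s

ω = |q|B/m.
ω = (1.602×10⁻¹⁹)(0.067)/1.883×10⁻²⁸ ≈ 5.7×10⁷ rad/s.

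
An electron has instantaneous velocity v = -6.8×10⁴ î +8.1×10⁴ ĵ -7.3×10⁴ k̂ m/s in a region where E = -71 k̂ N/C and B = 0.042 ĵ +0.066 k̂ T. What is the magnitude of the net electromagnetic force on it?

|F| ≈ 1.60×10⁻¹⁵ N

v×B = (8410, 4490, -2860) N/C.
E + v×B = (8410, 4490, -2930) N/C.
F = q(E + v×B) = (−1.602×10⁻¹⁹ C)·(8410, 4490, -2930) = (-1.35×10⁻¹⁵, -7.19×10⁻¹⁶, 4.69×10⁻¹⁶) N.
|F| = 1.60×10⁻¹⁵ N.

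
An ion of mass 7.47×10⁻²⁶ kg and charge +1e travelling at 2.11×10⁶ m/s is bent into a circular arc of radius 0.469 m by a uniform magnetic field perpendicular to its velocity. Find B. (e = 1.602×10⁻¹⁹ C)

B ≈ 2.10 T

From |q|vB = mv²/r, B = mv/(|q|r).
B = (7.47×10⁻²⁶)(2.11×10⁶)/((1.602×10⁻¹⁹)(0.469)) ≈ 2.10 T.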